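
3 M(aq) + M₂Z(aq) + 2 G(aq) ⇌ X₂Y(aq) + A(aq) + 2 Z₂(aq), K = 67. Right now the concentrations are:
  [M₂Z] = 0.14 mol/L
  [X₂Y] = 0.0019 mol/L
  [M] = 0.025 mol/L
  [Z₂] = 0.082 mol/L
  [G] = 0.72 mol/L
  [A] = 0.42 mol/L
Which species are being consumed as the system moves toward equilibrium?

M, M₂Z, G (reactants)

Q = [X₂Y]·[A]·[Z₂]² / ([M]³·[M₂Z]·[G]²) = (0.0019)·(0.42)·(0.082)² / ((0.025)³·(0.14)·(0.72)²) = 4.7
Q = 4.7 < K = 67: net forward reaction.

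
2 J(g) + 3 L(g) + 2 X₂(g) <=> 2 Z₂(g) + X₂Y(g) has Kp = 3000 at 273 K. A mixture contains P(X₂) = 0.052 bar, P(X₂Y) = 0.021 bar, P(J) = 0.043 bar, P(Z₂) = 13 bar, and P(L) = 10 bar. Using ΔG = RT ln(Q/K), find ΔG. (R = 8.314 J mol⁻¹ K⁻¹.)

ΔG = -3.27 kJ/mol

Qp = P(Z₂)²·P(X₂Y) / (P(J)²·P(L)³·P(X₂)²) = (13)²·(0.021) / ((0.043)²·(10)³·(0.052)²) = 710
ΔG = RT ln(Qp/Kp) = (8.314 J mol⁻¹ K⁻¹)(273 K) × ln(710/3000)
   = (2.270 kJ/mol)(-1.441) = -3.27 kJ/mol
ΔG < 0, so the forward reaction is spontaneous (proceeds forward).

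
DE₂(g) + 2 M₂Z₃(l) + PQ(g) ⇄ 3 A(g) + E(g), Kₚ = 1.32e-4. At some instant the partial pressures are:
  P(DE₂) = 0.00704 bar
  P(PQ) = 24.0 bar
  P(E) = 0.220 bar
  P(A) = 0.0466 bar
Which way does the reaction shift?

neither direction; the system is at equilibrium

(M₂Z₃ is a pure liquid — omitted from Qₚ.)
Qₚ = P(A)³·P(E) / (P(DE₂)·P(PQ)) = (0.0466)³·(0.220) / ((0.00704)·(24.0)) = 1.32e-4
Qₚ = 1.32e-4 = Kₚ, so the system is already at equilibrium.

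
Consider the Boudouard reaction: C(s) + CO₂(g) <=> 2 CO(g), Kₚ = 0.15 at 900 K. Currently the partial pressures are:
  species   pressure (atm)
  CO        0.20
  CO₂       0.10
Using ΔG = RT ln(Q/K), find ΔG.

(C is a pure solid — omitted from Qₚ.)
Qₚ = P(CO)² / P(CO₂) = (0.20)² / (0.10) = 0.400
ΔG = RT ln(Qₚ/Kₚ) = (8.314 J mol⁻¹ K⁻¹)(900 K) × ln(0.400/0.15)
   = (7.483 kJ/mol)(0.9808) = 7.34 kJ/mol
ΔG > 0, so the forward reaction is non-spontaneous (proceeds in reverse).

ΔG = 7.34 kJ/mol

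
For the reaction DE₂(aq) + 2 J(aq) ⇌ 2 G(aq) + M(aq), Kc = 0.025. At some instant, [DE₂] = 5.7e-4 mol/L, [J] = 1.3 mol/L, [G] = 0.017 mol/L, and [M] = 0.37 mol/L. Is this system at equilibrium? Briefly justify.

no; Q > K, reaction proceeds in reverse

Qc = [G]²·[M] / ([DE₂]·[J]²) = (0.017)²·(0.37) / ((5.7e-4)·(1.3)²) = 0.11
Qc = 0.11 > Kc = 0.025: net reverse reaction.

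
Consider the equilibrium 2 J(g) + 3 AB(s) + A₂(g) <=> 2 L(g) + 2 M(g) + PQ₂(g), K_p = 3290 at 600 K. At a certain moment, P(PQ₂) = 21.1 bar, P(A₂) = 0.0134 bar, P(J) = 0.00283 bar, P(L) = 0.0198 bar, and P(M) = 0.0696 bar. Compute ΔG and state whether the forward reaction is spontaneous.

ΔG = -10.9 kJ/mol; the forward reaction is spontaneous

(AB is a pure solid — omitted from Q_p.)
Q_p = P(L)²·P(M)²·P(PQ₂) / (P(J)²·P(A₂)) = (0.0198)²·(0.0696)²·(21.1) / ((0.00283)²·(0.0134)) = 373
ΔG = RT ln(Q_p/K_p) = (8.314 J mol⁻¹ K⁻¹)(600 K) × ln(373/3290)
   = (4.988 kJ/mol)(-2.177) = -10.9 kJ/mol
ΔG < 0, so the forward reaction is spontaneous (proceeds forward).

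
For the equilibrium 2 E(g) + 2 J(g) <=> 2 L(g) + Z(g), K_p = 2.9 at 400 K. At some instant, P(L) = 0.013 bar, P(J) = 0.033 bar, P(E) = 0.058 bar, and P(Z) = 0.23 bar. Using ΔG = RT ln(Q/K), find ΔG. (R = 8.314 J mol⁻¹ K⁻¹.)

ΔG = 4.31 kJ/mol

Q_p = P(L)²·P(Z) / (P(E)²·P(J)²) = (0.013)²·(0.23) / ((0.058)²·(0.033)²) = 10.6
ΔG = RT ln(Q_p/K_p) = (8.314 J mol⁻¹ K⁻¹)(400 K) × ln(10.6/2.9)
   = (3.326 kJ/mol)(1.296) = 4.31 kJ/mol
ΔG > 0, so the forward reaction is non-spontaneous (proceeds in reverse).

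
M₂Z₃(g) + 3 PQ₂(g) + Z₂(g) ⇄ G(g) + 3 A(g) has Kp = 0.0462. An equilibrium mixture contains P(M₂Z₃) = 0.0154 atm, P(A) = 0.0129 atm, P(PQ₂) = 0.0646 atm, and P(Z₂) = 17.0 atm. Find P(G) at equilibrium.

P(G) = 1.52 atm

At equilibrium, Kp = P(G)·P(A)³ / (P(M₂Z₃)·P(PQ₂)³·P(Z₂)) = 0.0462.
(P(G))·(0.0129)³ / ((0.0154)·(0.0646)³·(17.0)) = 0.0462
P(G) = 1.52 atm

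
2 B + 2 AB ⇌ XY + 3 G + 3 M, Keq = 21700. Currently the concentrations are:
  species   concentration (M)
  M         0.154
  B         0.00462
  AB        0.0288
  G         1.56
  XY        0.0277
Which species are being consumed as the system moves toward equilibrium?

Q = [XY]·[G]³·[M]³ / ([B]²·[AB]²) = (0.0277)·(1.56)³·(0.154)³ / ((0.00462)²·(0.0288)²) = 21700
Q = 21700 = Keq; the system is at equilibrium.

none (at equilibrium)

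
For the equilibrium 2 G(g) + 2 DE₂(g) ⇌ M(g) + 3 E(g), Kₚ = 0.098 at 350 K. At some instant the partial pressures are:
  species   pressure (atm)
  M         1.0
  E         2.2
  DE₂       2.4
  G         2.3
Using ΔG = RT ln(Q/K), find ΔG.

Qₚ = P(M)·P(E)³ / (P(G)²·P(DE₂)²) = (1.0)·(2.2)³ / ((2.3)²·(2.4)²) = 0.349
ΔG = RT ln(Qₚ/Kₚ) = (8.314 J mol⁻¹ K⁻¹)(350 K) × ln(0.349/0.098)
   = (2.910 kJ/mol)(1.270) = 3.70 kJ/mol
ΔG > 0, so the forward reaction is non-spontaneous (proceeds in reverse).

ΔG = 3.70 kJ/mol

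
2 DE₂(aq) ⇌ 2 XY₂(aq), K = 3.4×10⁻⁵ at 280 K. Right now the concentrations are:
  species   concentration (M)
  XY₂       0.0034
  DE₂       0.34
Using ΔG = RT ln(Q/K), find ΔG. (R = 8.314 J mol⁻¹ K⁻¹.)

Q = [XY₂]² / [DE₂]² = (0.0034)² / (0.34)² = 1.00×10⁻⁴
ΔG = RT ln(Q/K) = (8.314 J mol⁻¹ K⁻¹)(280 K) × ln(1.00×10⁻⁴/3.4×10⁻⁵)
   = (2.328 kJ/mol)(1.079) = 2.51 kJ/mol
ΔG > 0, so the forward reaction is non-spontaneous (proceeds in reverse).

ΔG = 2.51 kJ/mol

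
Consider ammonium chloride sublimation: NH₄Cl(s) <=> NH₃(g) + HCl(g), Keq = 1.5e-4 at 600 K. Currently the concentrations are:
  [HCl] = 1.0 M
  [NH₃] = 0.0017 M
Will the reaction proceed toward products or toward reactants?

reverse (toward reactants)

(NH₄Cl is a pure solid — omitted from Q.)
Q = [NH₃]·[HCl] = (0.0017)·(1.0) = 0.0017
Q = 0.0017 > Keq = 1.5e-4, so the reverse reaction proceeds.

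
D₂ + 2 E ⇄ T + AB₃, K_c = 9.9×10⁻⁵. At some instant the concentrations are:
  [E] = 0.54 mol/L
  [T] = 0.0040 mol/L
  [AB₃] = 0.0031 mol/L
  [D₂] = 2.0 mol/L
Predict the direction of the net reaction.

to the right

Q_c = [T]·[AB₃] / ([D₂]·[E]²) = (0.0040)·(0.0031) / ((2.0)·(0.54)²) = 2.1×10⁻⁵
Q_c = 2.1×10⁻⁵ < K_c = 9.9×10⁻⁵, so the forward reaction proceeds.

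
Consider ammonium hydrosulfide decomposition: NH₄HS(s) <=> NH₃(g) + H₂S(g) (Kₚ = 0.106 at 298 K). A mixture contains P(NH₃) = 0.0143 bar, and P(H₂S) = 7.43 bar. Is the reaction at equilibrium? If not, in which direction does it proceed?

(NH₄HS is a pure solid — omitted from Qₚ.)
Qₚ = P(NH₃)·P(H₂S) = (0.0143)·(7.43) = 0.106
Qₚ = 0.106 = Kₚ, so the system is already at equilibrium.

no net change (already at equilibrium)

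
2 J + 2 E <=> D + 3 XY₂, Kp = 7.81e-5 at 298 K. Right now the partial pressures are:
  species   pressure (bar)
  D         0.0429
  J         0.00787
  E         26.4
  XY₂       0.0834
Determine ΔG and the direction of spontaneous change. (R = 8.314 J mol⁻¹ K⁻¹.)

Qp = P(D)·P(XY₂)³ / (P(J)²·P(E)²) = (0.0429)·(0.0834)³ / ((0.00787)²·(26.4)²) = 5.76e-4
ΔG = RT ln(Qp/Kp) = (8.314 J mol⁻¹ K⁻¹)(298 K) × ln(5.76e-4/7.81e-5)
   = (2.478 kJ/mol)(1.998) = 4.95 kJ/mol
ΔG > 0, so the forward reaction is non-spontaneous (proceeds in reverse).

ΔG = 4.95 kJ/mol; the forward reaction is non-spontaneous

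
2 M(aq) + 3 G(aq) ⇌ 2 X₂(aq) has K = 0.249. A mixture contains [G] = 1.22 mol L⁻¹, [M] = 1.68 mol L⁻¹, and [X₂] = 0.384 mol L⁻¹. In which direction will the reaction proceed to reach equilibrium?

to the right

Q = [X₂]² / ([M]²·[G]³) = (0.384)² / ((1.68)²·(1.22)³) = 0.0288
Q = 0.0288 < K = 0.249, so the forward reaction proceeds.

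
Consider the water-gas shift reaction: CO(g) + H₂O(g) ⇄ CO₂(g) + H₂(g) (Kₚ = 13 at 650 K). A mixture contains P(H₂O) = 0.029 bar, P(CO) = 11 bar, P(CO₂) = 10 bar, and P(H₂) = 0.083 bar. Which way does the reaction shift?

to the right

Qₚ = P(CO₂)·P(H₂) / (P(CO)·P(H₂O)) = (10)·(0.083) / ((11)·(0.029)) = 2.6
Qₚ = 2.6 < Kₚ = 13, so the forward reaction proceeds.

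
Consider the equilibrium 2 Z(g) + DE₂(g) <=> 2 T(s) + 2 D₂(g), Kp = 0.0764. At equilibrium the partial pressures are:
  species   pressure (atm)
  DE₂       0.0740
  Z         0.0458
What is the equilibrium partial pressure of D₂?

P(D₂) = 0.00344 atm

(T is a pure solid — omitted from Kp.)
At equilibrium, Kp = P(D₂)² / (P(Z)²·P(DE₂)) = 0.0764.
(P(D₂))² / ((0.0458)²·(0.0740)) = 0.0764
P(D₂)² = 1.19e-5 ⇒ P(D₂) = 0.00344 atm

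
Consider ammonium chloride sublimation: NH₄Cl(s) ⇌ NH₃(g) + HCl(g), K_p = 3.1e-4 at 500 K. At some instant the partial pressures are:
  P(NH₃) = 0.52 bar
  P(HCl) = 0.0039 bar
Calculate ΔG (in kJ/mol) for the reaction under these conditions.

(NH₄Cl is a pure solid — omitted from Q_p.)
Q_p = P(NH₃)·P(HCl) = (0.52)·(0.0039) = 0.00203
ΔG = RT ln(Q_p/K_p) = (8.314 J mol⁻¹ K⁻¹)(500 K) × ln(0.00203/3.1e-4)
   = (4.157 kJ/mol)(1.879) = 7.81 kJ/mol
ΔG > 0, so the forward reaction is non-spontaneous (proceeds in reverse).

ΔG = 7.81 kJ/mol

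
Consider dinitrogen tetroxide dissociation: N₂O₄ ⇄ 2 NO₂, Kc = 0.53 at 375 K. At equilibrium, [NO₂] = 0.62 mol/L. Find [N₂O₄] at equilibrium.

[N₂O₄] = 0.73 mol/L

At equilibrium, Kc = [NO₂]² / [N₂O₄] = 0.53.
(0.62)² / ([N₂O₄]) = 0.53
[N₂O₄] = 0.725 = 0.73 mol/L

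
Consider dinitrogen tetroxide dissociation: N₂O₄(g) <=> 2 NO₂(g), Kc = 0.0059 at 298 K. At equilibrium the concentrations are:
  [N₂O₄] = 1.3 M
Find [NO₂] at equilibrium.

At equilibrium, Kc = [NO₂]² / [N₂O₄] = 0.0059.
([NO₂])² / (1.3) = 0.0059
[NO₂]² = 0.00767 ⇒ [NO₂] = 0.088 M

[NO₂] = 0.088 M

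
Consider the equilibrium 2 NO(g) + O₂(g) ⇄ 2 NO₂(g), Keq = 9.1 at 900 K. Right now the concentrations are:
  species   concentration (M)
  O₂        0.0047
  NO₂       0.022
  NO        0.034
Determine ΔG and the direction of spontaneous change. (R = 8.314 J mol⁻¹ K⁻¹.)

ΔG = 17.1 kJ/mol; the forward reaction is non-spontaneous

Q = [NO₂]² / ([NO]²·[O₂]) = (0.022)² / ((0.034)²·(0.0047)) = 89.1
ΔG = RT ln(Q/Keq) = (8.314 J mol⁻¹ K⁻¹)(900 K) × ln(89.1/9.1)
   = (7.483 kJ/mol)(2.281) = 17.1 kJ/mol
ΔG > 0, so the forward reaction is non-spontaneous (proceeds in reverse).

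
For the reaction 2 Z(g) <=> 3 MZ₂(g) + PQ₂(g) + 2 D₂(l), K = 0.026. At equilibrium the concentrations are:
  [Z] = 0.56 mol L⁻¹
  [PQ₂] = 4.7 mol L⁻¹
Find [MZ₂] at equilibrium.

(D₂ is a pure liquid — omitted from K.)
At equilibrium, K = [MZ₂]³·[PQ₂] / [Z]² = 0.026.
([MZ₂])³·(4.7) / (0.56)² = 0.026
[MZ₂]³ = 0.00173 ⇒ [MZ₂] = 0.12 mol L⁻¹

[MZ₂] = 0.12 mol L⁻¹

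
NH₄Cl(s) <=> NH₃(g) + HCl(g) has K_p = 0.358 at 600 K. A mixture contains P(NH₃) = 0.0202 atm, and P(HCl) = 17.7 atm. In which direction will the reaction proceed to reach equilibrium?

no net change (already at equilibrium)

(NH₄Cl is a pure solid — omitted from Q_p.)
Q_p = P(NH₃)·P(HCl) = (0.0202)·(17.7) = 0.358
Q_p = 0.358 = K_p, so the system is already at equilibrium.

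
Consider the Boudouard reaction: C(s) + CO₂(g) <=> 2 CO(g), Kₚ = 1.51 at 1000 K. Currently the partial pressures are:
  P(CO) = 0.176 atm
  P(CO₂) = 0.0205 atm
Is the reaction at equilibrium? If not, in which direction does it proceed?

at equilibrium

(C is a pure solid — omitted from Qₚ.)
Qₚ = P(CO)² / P(CO₂) = (0.176)² / (0.0205) = 1.51
Qₚ = 1.51 = Kₚ, so the system is already at equilibrium.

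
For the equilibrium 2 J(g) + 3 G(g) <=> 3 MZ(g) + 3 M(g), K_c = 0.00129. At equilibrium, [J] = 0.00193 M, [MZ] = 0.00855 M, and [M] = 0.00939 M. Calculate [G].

[G] = 0.0476 M

At equilibrium, K_c = [MZ]³·[M]³ / ([J]²·[G]³) = 0.00129.
(0.00855)³·(0.00939)³ / ((0.00193)²·([G])³) = 0.00129
[G]³ = 1.08×10⁻⁴ ⇒ [G] = 0.0476 M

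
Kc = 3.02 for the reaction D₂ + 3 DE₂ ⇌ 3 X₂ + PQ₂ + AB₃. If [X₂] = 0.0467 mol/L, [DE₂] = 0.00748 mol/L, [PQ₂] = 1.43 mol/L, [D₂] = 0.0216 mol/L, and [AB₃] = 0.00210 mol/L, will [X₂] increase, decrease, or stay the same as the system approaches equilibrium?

Qc = [X₂]³·[PQ₂]·[AB₃] / ([D₂]·[DE₂]³) = (0.0467)³·(1.43)·(0.00210) / ((0.0216)·(0.00748)³) = 33.8
Qc = 33.8 > Kc = 3.02: net reverse reaction.
X₂ is a product, so it decreases.

decrease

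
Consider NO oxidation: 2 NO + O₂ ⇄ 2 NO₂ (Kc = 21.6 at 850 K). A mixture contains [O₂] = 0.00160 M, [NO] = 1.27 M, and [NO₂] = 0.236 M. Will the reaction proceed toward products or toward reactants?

Qc = [NO₂]² / ([NO]²·[O₂]) = (0.236)² / ((1.27)²·(0.00160)) = 21.6
Qc = 21.6 = Kc, so the system is already at equilibrium.

neither direction; the system is at equilibrium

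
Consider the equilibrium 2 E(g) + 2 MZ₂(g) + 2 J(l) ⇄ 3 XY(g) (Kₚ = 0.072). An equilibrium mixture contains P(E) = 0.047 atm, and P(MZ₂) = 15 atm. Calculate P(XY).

P(XY) = 0.33 atm

(J is a pure liquid — omitted from Kₚ.)
At equilibrium, Kₚ = P(XY)³ / (P(E)²·P(MZ₂)²) = 0.072.
(P(XY))³ / ((0.047)²·(15)²) = 0.072
P(XY)³ = 0.0358 ⇒ P(XY) = 0.33 atm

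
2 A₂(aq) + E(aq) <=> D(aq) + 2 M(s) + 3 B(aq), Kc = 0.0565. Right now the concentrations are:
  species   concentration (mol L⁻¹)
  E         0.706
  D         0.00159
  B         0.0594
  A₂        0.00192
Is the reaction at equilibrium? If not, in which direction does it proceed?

(M is a pure solid — omitted from Qc.)
Qc = [D]·[B]³ / ([A₂]²·[E]) = (0.00159)·(0.0594)³ / ((0.00192)²·(0.706)) = 0.128
Qc = 0.128 > Kc = 0.0565, so the reverse reaction proceeds.

in the reverse direction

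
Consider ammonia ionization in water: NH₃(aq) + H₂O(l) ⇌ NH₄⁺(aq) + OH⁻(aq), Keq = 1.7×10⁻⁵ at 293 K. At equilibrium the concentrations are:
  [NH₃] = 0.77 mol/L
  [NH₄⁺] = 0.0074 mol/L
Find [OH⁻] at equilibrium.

(H₂O is a pure liquid — omitted from Keq.)
At equilibrium, Keq = [NH₄⁺]·[OH⁻] / [NH₃] = 1.7×10⁻⁵.
(0.0074)·([OH⁻]) / (0.77) = 1.7×10⁻⁵
[OH⁻] = 0.00177 = 0.0018 mol/L

[OH⁻] = 0.0018 mol/L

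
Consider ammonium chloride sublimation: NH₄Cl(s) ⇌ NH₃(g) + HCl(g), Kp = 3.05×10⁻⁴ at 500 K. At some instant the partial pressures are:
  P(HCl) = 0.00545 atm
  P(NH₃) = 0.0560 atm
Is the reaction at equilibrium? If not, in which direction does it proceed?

neither direction; the system is at equilibrium

(NH₄Cl is a pure solid — omitted from Qp.)
Qp = P(NH₃)·P(HCl) = (0.0560)·(0.00545) = 3.05×10⁻⁴
Qp = 3.05×10⁻⁴ = Kp, so the system is already at equilibrium.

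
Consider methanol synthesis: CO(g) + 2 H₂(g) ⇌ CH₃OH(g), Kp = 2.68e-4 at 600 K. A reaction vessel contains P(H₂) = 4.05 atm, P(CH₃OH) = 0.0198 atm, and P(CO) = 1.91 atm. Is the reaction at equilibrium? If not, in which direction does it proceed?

to the left

Qp = P(CH₃OH) / (P(CO)·P(H₂)²) = (0.0198) / ((1.91)·(4.05)²) = 6.32e-4
Qp = 6.32e-4 > Kp = 2.68e-4, so the reverse reaction proceeds.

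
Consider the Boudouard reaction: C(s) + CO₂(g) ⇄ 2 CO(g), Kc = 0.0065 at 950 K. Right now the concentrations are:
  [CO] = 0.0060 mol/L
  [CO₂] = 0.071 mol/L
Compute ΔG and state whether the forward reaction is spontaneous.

(C is a pure solid — omitted from Qc.)
Qc = [CO]² / [CO₂] = (0.0060)² / (0.071) = 5.07e-4
ΔG = RT ln(Qc/Kc) = (8.314 J mol⁻¹ K⁻¹)(950 K) × ln(5.07e-4/0.0065)
   = (7.898 kJ/mol)(-2.551) = -20.1 kJ/mol
ΔG < 0, so the forward reaction is spontaneous (proceeds forward).

ΔG = -20.1 kJ/mol; the forward reaction is spontaneous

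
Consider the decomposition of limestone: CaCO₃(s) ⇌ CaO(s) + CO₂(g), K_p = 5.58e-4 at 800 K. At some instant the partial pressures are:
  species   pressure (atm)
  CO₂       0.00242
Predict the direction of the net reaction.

reverse (toward reactants)

(CaCO₃, CaO are pure solids — omitted from Q_p.)
Q_p = P(CO₂) = 0.00242
Q_p = 0.00242 > K_p = 5.58e-4, so the reverse reaction proceeds.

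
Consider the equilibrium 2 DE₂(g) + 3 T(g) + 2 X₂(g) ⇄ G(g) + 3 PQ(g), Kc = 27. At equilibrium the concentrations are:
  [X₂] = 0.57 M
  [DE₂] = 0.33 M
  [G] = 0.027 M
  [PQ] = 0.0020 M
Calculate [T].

[T] = 6.1e-4 M

At equilibrium, Kc = [G]·[PQ]³ / ([DE₂]²·[T]³·[X₂]²) = 27.
(0.027)·(0.0020)³ / ((0.33)²·([T])³·(0.57)²) = 27
[T]³ = 2.26e-10 ⇒ [T] = 6.1e-4 M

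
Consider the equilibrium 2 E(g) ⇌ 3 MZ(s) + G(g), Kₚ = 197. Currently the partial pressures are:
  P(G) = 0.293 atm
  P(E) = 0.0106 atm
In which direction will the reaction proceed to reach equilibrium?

toward reactants

(MZ is a pure solid — omitted from Qₚ.)
Qₚ = P(G) / P(E)² = (0.293) / (0.0106)² = 2610
Qₚ = 2610 > Kₚ = 197, so the reverse reaction proceeds.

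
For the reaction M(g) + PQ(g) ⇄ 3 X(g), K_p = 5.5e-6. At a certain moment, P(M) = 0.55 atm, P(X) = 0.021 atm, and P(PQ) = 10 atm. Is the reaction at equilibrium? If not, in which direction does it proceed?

Q_p = P(X)³ / (P(M)·P(PQ)) = (0.021)³ / ((0.55)·(10)) = 1.7e-6
Q_p = 1.7e-6 < K_p = 5.5e-6, so the forward reaction proceeds.

forward (toward products)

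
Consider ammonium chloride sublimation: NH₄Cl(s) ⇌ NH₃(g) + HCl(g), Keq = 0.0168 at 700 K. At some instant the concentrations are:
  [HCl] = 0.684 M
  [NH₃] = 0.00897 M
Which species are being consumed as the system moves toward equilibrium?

NH₄Cl (reactants)

(NH₄Cl is a pure solid — omitted from Q.)
Q = [NH₃]·[HCl] = (0.00897)·(0.684) = 0.00614
Q = 0.00614 < Keq = 0.0168: net forward reaction.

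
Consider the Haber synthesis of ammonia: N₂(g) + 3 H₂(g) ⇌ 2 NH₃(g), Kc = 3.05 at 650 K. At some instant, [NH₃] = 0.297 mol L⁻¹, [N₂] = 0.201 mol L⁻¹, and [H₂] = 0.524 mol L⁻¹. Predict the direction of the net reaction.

neither direction; the system is at equilibrium

Qc = [NH₃]² / ([N₂]·[H₂]³) = (0.297)² / ((0.201)·(0.524)³) = 3.05
Qc = 3.05 = Kc, so the system is already at equilibrium.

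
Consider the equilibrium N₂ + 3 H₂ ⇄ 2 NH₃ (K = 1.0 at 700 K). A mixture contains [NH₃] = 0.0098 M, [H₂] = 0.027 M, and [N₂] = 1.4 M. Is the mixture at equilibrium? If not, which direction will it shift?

Q = [NH₃]² / ([N₂]·[H₂]³) = (0.0098)² / ((1.4)·(0.027)³) = 3.5
Q = 3.5 > K = 1.0: net reverse reaction.

no; Q > K, reaction proceeds in reverse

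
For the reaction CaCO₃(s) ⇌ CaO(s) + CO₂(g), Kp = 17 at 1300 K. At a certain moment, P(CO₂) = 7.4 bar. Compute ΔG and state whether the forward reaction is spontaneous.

ΔG = -8.99 kJ/mol; the forward reaction is spontaneous

(CaCO₃, CaO are pure solids — omitted from Qp.)
Qp = P(CO₂) = 7.40
ΔG = RT ln(Qp/Kp) = (8.314 J mol⁻¹ K⁻¹)(1300 K) × ln(7.40/17)
   = (10.81 kJ/mol)(-0.8317) = -8.99 kJ/mol
ΔG < 0, so the forward reaction is spontaneous (proceeds forward).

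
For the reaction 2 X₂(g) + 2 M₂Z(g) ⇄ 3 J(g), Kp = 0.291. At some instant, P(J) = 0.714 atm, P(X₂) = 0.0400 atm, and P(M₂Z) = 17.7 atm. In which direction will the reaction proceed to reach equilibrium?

in the reverse direction

Qp = P(J)³ / (P(X₂)²·P(M₂Z)²) = (0.714)³ / ((0.0400)²·(17.7)²) = 0.726
Qp = 0.726 > Kp = 0.291, so the reverse reaction proceeds.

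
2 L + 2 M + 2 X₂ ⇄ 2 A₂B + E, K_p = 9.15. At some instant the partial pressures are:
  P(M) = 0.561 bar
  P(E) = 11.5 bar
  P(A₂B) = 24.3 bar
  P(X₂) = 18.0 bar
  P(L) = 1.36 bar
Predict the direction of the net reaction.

to the left

Q_p = P(A₂B)²·P(E) / (P(L)²·P(M)²·P(X₂)²) = (24.3)²·(11.5) / ((1.36)²·(0.561)²·(18.0)²) = 36.0
Q_p = 36.0 > K_p = 9.15, so the reverse reaction proceeds.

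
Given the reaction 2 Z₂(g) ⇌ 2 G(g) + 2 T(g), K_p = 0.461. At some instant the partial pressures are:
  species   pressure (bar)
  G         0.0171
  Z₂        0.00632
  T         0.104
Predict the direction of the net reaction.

Q_p = P(G)²·P(T)² / P(Z₂)² = (0.0171)²·(0.104)² / (0.00632)² = 0.0792
Q_p = 0.0792 < K_p = 0.461, so the forward reaction proceeds.

to the right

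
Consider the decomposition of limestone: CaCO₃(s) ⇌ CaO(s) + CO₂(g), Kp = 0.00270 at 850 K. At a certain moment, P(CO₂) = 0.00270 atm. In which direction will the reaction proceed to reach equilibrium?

neither direction; the system is at equilibrium

(CaCO₃, CaO are pure solids — omitted from Qp.)
Qp = P(CO₂) = 0.00270
Qp = 0.00270 = Kp, so the system is already at equilibrium.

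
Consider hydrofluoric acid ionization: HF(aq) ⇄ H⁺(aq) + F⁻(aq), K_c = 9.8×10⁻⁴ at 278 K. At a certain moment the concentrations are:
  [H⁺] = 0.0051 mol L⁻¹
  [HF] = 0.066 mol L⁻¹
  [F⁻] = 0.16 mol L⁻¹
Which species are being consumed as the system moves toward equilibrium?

Q_c = [H⁺]·[F⁻] / [HF] = (0.0051)·(0.16) / (0.066) = 0.012
Q_c = 0.012 > K_c = 9.8×10⁻⁴: net reverse reaction.

H⁺, F⁻ (products)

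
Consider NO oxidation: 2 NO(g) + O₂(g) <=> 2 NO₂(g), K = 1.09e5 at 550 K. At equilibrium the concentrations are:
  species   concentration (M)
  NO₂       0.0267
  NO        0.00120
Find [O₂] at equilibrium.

At equilibrium, K = [NO₂]² / ([NO]²·[O₂]) = 1.09e5.
(0.0267)² / ((0.00120)²·([O₂])) = 1.09e5
[O₂] = 0.00454 M

[O₂] = 0.00454 M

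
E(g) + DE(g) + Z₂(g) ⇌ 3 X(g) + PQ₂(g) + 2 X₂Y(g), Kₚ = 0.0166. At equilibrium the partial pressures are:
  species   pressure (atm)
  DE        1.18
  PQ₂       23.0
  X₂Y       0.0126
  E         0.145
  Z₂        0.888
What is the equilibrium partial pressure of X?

At equilibrium, Kₚ = P(X)³·P(PQ₂)·P(X₂Y)² / (P(E)·P(DE)·P(Z₂)) = 0.0166.
(P(X))³·(23.0)·(0.0126)² / ((0.145)·(1.18)·(0.888)) = 0.0166
P(X)³ = 0.691 ⇒ P(X) = 0.884 atm

P(X) = 0.884 atm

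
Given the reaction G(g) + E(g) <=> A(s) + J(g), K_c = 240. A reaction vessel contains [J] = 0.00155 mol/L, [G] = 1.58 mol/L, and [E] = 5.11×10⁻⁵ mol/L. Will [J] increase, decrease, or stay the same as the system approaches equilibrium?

(A is a pure solid — omitted from Q_c.)
Q_c = [J] / ([G]·[E]) = (0.00155) / ((1.58)·(5.11×10⁻⁵)) = 19.2
Q_c = 19.2 < K_c = 240: net forward reaction.
J is a product, so it increases.

increase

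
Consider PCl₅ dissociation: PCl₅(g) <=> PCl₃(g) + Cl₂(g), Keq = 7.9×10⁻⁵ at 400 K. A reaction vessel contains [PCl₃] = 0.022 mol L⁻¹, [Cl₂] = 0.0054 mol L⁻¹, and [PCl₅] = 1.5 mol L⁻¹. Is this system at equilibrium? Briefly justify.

Q = [PCl₃]·[Cl₂] / [PCl₅] = (0.022)·(0.0054) / (1.5) = 7.9×10⁻⁵
Q = 7.9×10⁻⁵ = Keq; the system is at equilibrium.

yes, at equilibrium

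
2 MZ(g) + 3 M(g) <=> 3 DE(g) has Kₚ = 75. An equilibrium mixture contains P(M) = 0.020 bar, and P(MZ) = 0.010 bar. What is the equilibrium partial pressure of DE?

At equilibrium, Kₚ = P(DE)³ / (P(MZ)²·P(M)³) = 75.
(P(DE))³ / ((0.010)²·(0.020)³) = 75
P(DE)³ = 6.00×10⁻⁸ ⇒ P(DE) = 0.0039 bar

P(DE) = 0.0039 bar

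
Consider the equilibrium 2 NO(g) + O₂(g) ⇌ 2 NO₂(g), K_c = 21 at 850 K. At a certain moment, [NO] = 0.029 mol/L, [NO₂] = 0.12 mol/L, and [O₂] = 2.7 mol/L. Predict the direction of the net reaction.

Q_c = [NO₂]² / ([NO]²·[O₂]) = (0.12)² / ((0.029)²·(2.7)) = 6.3
Q_c = 6.3 < K_c = 21, so the forward reaction proceeds.

to the right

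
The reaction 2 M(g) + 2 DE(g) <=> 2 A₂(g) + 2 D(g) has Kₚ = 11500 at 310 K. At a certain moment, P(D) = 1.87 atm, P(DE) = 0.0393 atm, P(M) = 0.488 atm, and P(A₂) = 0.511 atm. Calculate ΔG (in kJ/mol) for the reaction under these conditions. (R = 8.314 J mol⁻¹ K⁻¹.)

ΔG = -3.95 kJ/mol

Qₚ = P(A₂)²·P(D)² / (P(M)²·P(DE)²) = (0.511)²·(1.87)² / ((0.488)²·(0.0393)²) = 2480
ΔG = RT ln(Qₚ/Kₚ) = (8.314 J mol⁻¹ K⁻¹)(310 K) × ln(2480/11500)
   = (2.577 kJ/mol)(-1.534) = -3.95 kJ/mol
ΔG < 0, so the forward reaction is spontaneous (proceeds forward).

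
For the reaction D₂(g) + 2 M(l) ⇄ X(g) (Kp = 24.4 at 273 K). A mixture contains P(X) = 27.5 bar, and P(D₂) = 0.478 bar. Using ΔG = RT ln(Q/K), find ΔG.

(M is a pure liquid — omitted from Qp.)
Qp = P(X) / P(D₂) = (27.5) / (0.478) = 57.5
ΔG = RT ln(Qp/Kp) = (8.314 J mol⁻¹ K⁻¹)(273 K) × ln(57.5/24.4)
   = (2.270 kJ/mol)(0.8572) = 1.95 kJ/mol
ΔG > 0, so the forward reaction is non-spontaneous (proceeds in reverse).

ΔG = 1.95 kJ/mol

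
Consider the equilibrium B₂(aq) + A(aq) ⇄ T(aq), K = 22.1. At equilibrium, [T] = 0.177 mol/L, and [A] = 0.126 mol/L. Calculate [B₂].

At equilibrium, K = [T] / ([B₂]·[A]) = 22.1.
(0.177) / (([B₂])·(0.126)) = 22.1
[B₂] = 0.0636 mol/L

[B₂] = 0.0636 mol/L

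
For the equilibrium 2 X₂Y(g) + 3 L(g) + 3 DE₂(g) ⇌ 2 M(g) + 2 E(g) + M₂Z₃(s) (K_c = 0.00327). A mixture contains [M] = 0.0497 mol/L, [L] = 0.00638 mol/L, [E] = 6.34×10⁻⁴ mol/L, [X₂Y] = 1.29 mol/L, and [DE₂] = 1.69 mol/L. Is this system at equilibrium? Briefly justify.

(M₂Z₃ is a pure solid — omitted from Q_c.)
Q_c = [M]²·[E]² / ([X₂Y]²·[L]³·[DE₂]³) = (0.0497)²·(6.34×10⁻⁴)² / ((1.29)²·(0.00638)³·(1.69)³) = 4.76×10⁻⁴
Q_c = 4.76×10⁻⁴ < K_c = 0.00327: net forward reaction.

no; Q < K, reaction proceeds forward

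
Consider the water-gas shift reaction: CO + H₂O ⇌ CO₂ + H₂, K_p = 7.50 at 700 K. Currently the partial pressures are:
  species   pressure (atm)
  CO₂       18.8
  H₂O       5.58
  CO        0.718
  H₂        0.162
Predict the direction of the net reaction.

to the right

Q_p = P(CO₂)·P(H₂) / (P(CO)·P(H₂O)) = (18.8)·(0.162) / ((0.718)·(5.58)) = 0.760
Q_p = 0.760 < K_p = 7.50, so the forward reaction proceeds.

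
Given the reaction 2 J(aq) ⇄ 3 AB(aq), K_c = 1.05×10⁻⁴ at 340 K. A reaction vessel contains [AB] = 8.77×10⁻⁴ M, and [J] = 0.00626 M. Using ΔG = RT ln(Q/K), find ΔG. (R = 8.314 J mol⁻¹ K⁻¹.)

Q_c = [AB]³ / [J]² = (8.77×10⁻⁴)³ / (0.00626)² = 1.72×10⁻⁵
ΔG = RT ln(Q_c/K_c) = (8.314 J mol⁻¹ K⁻¹)(340 K) × ln(1.72×10⁻⁵/1.05×10⁻⁴)
   = (2.827 kJ/mol)(-1.809) = -5.11 kJ/mol
ΔG < 0, so the forward reaction is spontaneous (proceeds forward).

ΔG = -5.11 kJ/mol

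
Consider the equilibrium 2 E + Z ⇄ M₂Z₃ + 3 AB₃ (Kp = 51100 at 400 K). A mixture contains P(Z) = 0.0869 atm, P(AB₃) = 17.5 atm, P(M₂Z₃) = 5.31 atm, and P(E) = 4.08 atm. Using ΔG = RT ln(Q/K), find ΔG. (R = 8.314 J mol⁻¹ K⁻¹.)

Qp = P(M₂Z₃)·P(AB₃)³ / (P(E)²·P(Z)) = (5.31)·(17.5)³ / ((4.08)²·(0.0869)) = 19700
ΔG = RT ln(Qp/Kp) = (8.314 J mol⁻¹ K⁻¹)(400 K) × ln(19700/51100)
   = (3.326 kJ/mol)(-0.9532) = -3.17 kJ/mol
ΔG < 0, so the forward reaction is spontaneous (proceeds forward).

ΔG = -3.17 kJ/mol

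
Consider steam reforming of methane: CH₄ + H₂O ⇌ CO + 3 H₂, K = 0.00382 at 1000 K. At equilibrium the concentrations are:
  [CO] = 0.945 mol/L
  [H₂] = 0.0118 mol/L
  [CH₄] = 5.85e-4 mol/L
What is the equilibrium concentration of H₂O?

[H₂O] = 0.695 mol/L

At equilibrium, K = [CO]·[H₂]³ / ([CH₄]·[H₂O]) = 0.00382.
(0.945)·(0.0118)³ / ((5.85e-4)·([H₂O])) = 0.00382
[H₂O] = 0.695 mol/L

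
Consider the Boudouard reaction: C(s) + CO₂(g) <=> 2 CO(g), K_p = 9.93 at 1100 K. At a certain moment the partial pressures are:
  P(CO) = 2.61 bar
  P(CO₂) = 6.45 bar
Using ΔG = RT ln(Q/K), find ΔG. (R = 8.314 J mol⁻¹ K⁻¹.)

(C is a pure solid — omitted from Q_p.)
Q_p = P(CO)² / P(CO₂) = (2.61)² / (6.45) = 1.06
ΔG = RT ln(Q_p/K_p) = (8.314 J mol⁻¹ K⁻¹)(1100 K) × ln(1.06/9.93)
   = (9.145 kJ/mol)(-2.237) = -20.5 kJ/mol
ΔG < 0, so the forward reaction is spontaneous (proceeds forward).

ΔG = -20.5 kJ/mol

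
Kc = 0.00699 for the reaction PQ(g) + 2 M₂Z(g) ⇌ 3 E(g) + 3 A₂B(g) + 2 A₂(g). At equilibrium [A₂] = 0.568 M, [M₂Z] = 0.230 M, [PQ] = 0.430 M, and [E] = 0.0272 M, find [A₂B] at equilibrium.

[A₂B] = 2.90 M

At equilibrium, Kc = [E]³·[A₂B]³·[A₂]² / ([PQ]·[M₂Z]²) = 0.00699.
(0.0272)³·([A₂B])³·(0.568)² / ((0.430)·(0.230)²) = 0.00699
[A₂B]³ = 24.5 ⇒ [A₂B] = 2.90 M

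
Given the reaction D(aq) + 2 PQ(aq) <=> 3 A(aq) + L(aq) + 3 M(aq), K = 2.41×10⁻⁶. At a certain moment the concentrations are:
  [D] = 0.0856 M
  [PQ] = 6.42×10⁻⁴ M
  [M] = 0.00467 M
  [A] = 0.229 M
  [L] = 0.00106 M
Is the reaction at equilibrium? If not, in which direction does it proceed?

Q = [A]³·[L]·[M]³ / ([D]·[PQ]²) = (0.229)³·(0.00106)·(0.00467)³ / ((0.0856)·(6.42×10⁻⁴)²) = 3.67×10⁻⁵
Q = 3.67×10⁻⁵ > K = 2.41×10⁻⁶, so the reverse reaction proceeds.

reverse (toward reactants)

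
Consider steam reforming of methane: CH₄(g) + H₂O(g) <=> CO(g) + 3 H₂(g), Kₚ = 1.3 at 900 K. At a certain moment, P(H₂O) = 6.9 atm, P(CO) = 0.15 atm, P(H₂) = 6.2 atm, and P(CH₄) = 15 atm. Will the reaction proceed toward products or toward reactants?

Qₚ = P(CO)·P(H₂)³ / (P(CH₄)·P(H₂O)) = (0.15)·(6.2)³ / ((15)·(6.9)) = 0.35
Qₚ = 0.35 < Kₚ = 1.3, so the forward reaction proceeds.

forward (toward products)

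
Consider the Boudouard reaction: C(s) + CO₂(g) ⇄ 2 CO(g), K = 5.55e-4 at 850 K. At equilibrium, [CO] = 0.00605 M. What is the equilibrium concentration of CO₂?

[CO₂] = 0.0660 M

(C is a pure solid — omitted from K.)
At equilibrium, K = [CO]² / [CO₂] = 5.55e-4.
(0.00605)² / ([CO₂]) = 5.55e-4
[CO₂] = 0.0660 M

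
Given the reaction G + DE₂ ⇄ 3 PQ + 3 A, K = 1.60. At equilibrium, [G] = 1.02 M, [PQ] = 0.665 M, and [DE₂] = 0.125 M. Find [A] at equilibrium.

At equilibrium, K = [PQ]³·[A]³ / ([G]·[DE₂]) = 1.60.
(0.665)³·([A])³ / ((1.02)·(0.125)) = 1.60
[A]³ = 0.694 ⇒ [A] = 0.885 M

[A] = 0.885 M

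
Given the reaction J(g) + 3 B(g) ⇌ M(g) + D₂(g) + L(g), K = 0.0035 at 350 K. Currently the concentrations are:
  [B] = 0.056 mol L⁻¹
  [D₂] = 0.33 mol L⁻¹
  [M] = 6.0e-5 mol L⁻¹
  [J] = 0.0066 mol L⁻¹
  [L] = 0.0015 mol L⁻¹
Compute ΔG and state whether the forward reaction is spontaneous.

ΔG = 5.79 kJ/mol; the forward reaction is non-spontaneous

Q = [M]·[D₂]·[L] / ([J]·[B]³) = (6.0e-5)·(0.33)·(0.0015) / ((0.0066)·(0.056)³) = 0.0256
ΔG = RT ln(Q/K) = (8.314 J mol⁻¹ K⁻¹)(350 K) × ln(0.0256/0.0035)
   = (2.910 kJ/mol)(1.990) = 5.79 kJ/mol
ΔG > 0, so the forward reaction is non-spontaneous (proceeds in reverse).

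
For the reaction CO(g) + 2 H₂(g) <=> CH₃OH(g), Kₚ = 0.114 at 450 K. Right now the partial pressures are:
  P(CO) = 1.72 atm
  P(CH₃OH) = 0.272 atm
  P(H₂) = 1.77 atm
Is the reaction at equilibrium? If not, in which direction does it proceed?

in the forward direction

Qₚ = P(CH₃OH) / (P(CO)·P(H₂)²) = (0.272) / ((1.72)·(1.77)²) = 0.0505
Qₚ = 0.0505 < Kₚ = 0.114, so the forward reaction proceeds.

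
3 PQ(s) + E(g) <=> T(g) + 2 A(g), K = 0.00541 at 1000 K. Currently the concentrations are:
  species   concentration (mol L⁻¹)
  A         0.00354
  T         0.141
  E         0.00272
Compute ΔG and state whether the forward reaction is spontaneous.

ΔG = -17.6 kJ/mol; the forward reaction is spontaneous

(PQ is a pure solid — omitted from Q.)
Q = [T]·[A]² / [E] = (0.141)·(0.00354)² / (0.00272) = 6.50×10⁻⁴
ΔG = RT ln(Q/K) = (8.314 J mol⁻¹ K⁻¹)(1000 K) × ln(6.50×10⁻⁴/0.00541)
   = (8.314 kJ/mol)(-2.119) = -17.6 kJ/mol
ΔG < 0, so the forward reaction is spontaneous (proceeds forward).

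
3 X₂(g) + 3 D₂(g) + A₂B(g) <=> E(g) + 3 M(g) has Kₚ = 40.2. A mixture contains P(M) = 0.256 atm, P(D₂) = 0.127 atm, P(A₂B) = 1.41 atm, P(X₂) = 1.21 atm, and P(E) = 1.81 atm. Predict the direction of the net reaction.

forward (toward products)

Qₚ = P(E)·P(M)³ / (P(X₂)³·P(D₂)³·P(A₂B)) = (1.81)·(0.256)³ / ((1.21)³·(0.127)³·(1.41)) = 5.93
Qₚ = 5.93 < Kₚ = 40.2, so the forward reaction proceeds.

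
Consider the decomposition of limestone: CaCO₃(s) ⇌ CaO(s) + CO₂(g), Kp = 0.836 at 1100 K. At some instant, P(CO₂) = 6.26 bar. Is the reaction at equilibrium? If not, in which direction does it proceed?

in the reverse direction

(CaCO₃, CaO are pure solids — omitted from Qp.)
Qp = P(CO₂) = 6.26
Qp = 6.26 > Kp = 0.836, so the reverse reaction proceeds.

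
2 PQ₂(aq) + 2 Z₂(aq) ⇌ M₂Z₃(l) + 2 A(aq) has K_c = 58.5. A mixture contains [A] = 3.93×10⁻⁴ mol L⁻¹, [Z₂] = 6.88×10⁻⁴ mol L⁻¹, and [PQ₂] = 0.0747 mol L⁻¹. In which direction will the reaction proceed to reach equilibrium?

at equilibrium

(M₂Z₃ is a pure liquid — omitted from Q_c.)
Q_c = [A]² / ([PQ₂]²·[Z₂]²) = (3.93×10⁻⁴)² / ((0.0747)²·(6.88×10⁻⁴)²) = 58.5
Q_c = 58.5 = K_c, so the system is already at equilibrium.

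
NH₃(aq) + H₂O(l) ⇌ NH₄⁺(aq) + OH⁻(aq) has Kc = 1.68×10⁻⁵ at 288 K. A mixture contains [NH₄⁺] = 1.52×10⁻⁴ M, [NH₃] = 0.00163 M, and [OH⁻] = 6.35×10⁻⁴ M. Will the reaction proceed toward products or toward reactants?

(H₂O is a pure liquid — omitted from Qc.)
Qc = [NH₄⁺]·[OH⁻] / [NH₃] = (1.52×10⁻⁴)·(6.35×10⁻⁴) / (0.00163) = 5.92×10⁻⁵
Qc = 5.92×10⁻⁵ > Kc = 1.68×10⁻⁵, so the reverse reaction proceeds.

reverse (toward reactants)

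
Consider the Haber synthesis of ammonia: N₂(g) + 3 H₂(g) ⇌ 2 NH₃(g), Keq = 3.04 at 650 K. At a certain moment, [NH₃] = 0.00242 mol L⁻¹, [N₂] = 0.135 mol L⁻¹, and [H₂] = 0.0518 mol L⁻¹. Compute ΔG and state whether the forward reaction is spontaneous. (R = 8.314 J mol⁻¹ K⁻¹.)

ΔG = -12.3 kJ/mol; the forward reaction is spontaneous

Q = [NH₃]² / ([N₂]·[H₂]³) = (0.00242)² / ((0.135)·(0.0518)³) = 0.312
ΔG = RT ln(Q/Keq) = (8.314 J mol⁻¹ K⁻¹)(650 K) × ln(0.312/3.04)
   = (5.404 kJ/mol)(-2.277) = -12.3 kJ/mol
ΔG < 0, so the forward reaction is spontaneous (proceeds forward).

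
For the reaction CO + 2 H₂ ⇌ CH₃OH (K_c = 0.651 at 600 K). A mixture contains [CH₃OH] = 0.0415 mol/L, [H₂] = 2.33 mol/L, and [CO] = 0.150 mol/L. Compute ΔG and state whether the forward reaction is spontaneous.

Q_c = [CH₃OH] / ([CO]·[H₂]²) = (0.0415) / ((0.150)·(2.33)²) = 0.0510
ΔG = RT ln(Q_c/K_c) = (8.314 J mol⁻¹ K⁻¹)(600 K) × ln(0.0510/0.651)
   = (4.988 kJ/mol)(-2.547) = -12.7 kJ/mol
ΔG < 0, so the forward reaction is spontaneous (proceeds forward).

ΔG = -12.7 kJ/mol; the forward reaction is spontaneous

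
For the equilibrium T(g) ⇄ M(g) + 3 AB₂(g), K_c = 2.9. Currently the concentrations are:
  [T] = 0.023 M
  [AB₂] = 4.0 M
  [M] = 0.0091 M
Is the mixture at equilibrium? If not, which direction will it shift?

Q_c = [M]·[AB₂]³ / [T] = (0.0091)·(4.0)³ / (0.023) = 25
Q_c = 25 > K_c = 2.9: net reverse reaction.

no; Q > K, reaction proceeds in reverse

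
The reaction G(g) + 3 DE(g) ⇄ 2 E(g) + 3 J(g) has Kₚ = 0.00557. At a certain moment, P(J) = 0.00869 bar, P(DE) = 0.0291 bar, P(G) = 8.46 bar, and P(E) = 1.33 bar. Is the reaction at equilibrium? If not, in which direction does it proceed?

at equilibrium

Qₚ = P(E)²·P(J)³ / (P(G)·P(DE)³) = (1.33)²·(0.00869)³ / ((8.46)·(0.0291)³) = 0.00557
Qₚ = 0.00557 = Kₚ, so the system is already at equilibrium.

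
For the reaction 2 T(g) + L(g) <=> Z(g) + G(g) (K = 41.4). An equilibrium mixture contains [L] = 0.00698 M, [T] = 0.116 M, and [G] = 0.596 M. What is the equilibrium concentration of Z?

At equilibrium, K = [Z]·[G] / ([T]²·[L]) = 41.4.
([Z])·(0.596) / ((0.116)²·(0.00698)) = 41.4
[Z] = 0.00652 M

[Z] = 0.00652 M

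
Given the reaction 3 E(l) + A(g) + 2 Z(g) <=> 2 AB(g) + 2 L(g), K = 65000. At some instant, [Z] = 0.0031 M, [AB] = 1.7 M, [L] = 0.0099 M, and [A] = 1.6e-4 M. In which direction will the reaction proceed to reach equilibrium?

(E is a pure liquid — omitted from Q.)
Q = [AB]²·[L]² / ([A]·[Z]²) = (1.7)²·(0.0099)² / ((1.6e-4)·(0.0031)²) = 1.8e5
Q = 1.8e5 > K = 65000, so the reverse reaction proceeds.

to the left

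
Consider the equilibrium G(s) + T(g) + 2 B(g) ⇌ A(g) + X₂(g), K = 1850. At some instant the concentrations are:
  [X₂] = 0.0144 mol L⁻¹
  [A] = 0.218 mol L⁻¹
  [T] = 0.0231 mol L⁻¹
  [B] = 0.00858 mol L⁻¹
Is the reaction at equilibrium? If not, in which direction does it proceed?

neither direction; the system is at equilibrium

(G is a pure solid — omitted from Q.)
Q = [A]·[X₂] / ([T]·[B]²) = (0.218)·(0.0144) / ((0.0231)·(0.00858)²) = 1850
Q = 1850 = K, so the system is already at equilibrium.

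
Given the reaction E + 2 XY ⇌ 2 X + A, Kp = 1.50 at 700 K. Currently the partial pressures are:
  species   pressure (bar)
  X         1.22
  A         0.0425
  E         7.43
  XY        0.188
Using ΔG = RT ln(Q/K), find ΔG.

ΔG = -10.6 kJ/mol

Qp = P(X)²·P(A) / (P(E)·P(XY)²) = (1.22)²·(0.0425) / ((7.43)·(0.188)²) = 0.241
ΔG = RT ln(Qp/Kp) = (8.314 J mol⁻¹ K⁻¹)(700 K) × ln(0.241/1.50)
   = (5.820 kJ/mol)(-1.828) = -10.6 kJ/mol
ΔG < 0, so the forward reaction is spontaneous (proceeds forward).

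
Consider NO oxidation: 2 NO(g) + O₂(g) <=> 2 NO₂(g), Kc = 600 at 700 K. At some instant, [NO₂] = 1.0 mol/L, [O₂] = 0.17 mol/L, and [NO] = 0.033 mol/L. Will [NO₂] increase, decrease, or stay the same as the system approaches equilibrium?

decrease

Qc = [NO₂]² / ([NO]²·[O₂]) = (1.0)² / ((0.033)²·(0.17)) = 5400
Qc = 5400 > Kc = 600: net reverse reaction.
NO₂ is a product, so it decreases.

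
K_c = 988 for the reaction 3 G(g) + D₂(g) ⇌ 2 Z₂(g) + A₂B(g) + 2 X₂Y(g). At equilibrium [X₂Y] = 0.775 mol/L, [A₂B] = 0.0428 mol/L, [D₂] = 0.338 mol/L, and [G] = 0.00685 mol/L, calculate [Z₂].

[Z₂] = 0.0646 mol/L

At equilibrium, K_c = [Z₂]²·[A₂B]·[X₂Y]² / ([G]³·[D₂]) = 988.
([Z₂])²·(0.0428)·(0.775)² / ((0.00685)³·(0.338)) = 988
[Z₂]² = 0.00418 ⇒ [Z₂] = 0.0646 mol/L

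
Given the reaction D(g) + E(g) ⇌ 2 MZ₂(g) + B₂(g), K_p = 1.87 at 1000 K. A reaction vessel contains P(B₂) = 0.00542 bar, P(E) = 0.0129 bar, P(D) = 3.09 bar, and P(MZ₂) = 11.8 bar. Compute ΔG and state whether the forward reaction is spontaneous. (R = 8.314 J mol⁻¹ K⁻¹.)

ΔG = 19.2 kJ/mol; the forward reaction is non-spontaneous

Q_p = P(MZ₂)²·P(B₂) / (P(D)·P(E)) = (11.8)²·(0.00542) / ((3.09)·(0.0129)) = 18.9
ΔG = RT ln(Q_p/K_p) = (8.314 J mol⁻¹ K⁻¹)(1000 K) × ln(18.9/1.87)
   = (8.314 kJ/mol)(2.313) = 19.2 kJ/mol
ΔG > 0, so the forward reaction is non-spontaneous (proceeds in reverse).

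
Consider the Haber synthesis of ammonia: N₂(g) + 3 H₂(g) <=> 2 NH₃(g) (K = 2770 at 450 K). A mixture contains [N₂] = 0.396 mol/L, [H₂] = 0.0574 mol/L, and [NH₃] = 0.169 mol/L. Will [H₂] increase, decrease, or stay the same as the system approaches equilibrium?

Q = [NH₃]² / ([N₂]·[H₂]³) = (0.169)² / ((0.396)·(0.0574)³) = 381
Q = 381 < K = 2770: net forward reaction.
H₂ is a reactant, so it decreases.

decrease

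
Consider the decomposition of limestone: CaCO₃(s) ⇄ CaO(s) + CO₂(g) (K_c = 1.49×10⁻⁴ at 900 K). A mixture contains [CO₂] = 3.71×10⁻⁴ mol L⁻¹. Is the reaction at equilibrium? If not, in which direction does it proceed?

(CaCO₃, CaO are pure solids — omitted from Q_c.)
Q_c = [CO₂] = 3.71×10⁻⁴
Q_c = 3.71×10⁻⁴ > K_c = 1.49×10⁻⁴, so the reverse reaction proceeds.

in the reverse direction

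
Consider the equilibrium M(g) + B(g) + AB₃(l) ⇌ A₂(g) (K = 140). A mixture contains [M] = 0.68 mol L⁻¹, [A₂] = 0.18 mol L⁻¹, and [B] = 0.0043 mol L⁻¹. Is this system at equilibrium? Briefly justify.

(AB₃ is a pure liquid — omitted from Q.)
Q = [A₂] / ([M]·[B]) = (0.18) / ((0.68)·(0.0043)) = 62
Q = 62 < K = 140: net forward reaction.

no; Q < K, reaction proceeds forward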